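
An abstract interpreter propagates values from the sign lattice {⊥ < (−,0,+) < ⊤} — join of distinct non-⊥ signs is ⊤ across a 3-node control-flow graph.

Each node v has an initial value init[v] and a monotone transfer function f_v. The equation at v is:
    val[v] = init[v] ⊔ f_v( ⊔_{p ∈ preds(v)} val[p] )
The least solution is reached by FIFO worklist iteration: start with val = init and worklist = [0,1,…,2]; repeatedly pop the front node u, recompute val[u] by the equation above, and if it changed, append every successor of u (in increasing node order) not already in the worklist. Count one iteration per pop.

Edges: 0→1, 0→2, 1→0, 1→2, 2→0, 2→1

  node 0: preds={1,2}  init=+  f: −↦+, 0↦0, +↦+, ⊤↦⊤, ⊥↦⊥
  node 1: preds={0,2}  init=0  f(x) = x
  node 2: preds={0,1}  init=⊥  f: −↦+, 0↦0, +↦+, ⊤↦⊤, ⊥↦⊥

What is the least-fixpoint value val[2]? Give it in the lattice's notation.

Worklist (5 pops):
  #1 pop 0: in=0 → ⊤ (was +); enqueue []
  #2 pop 1: in=⊤ → ⊤ (was 0); enqueue [0]
  #3 pop 2: in=⊤ → ⊤ (was ⊥); enqueue [1]
  #4 pop 0: in=⊤ → ⊤ (no change)
  #5 pop 1: in=⊤ → ⊤ (no change)

Fixpoint:
  val[0] = ⊤
  val[1] = ⊤
  val[2] = ⊤

⊤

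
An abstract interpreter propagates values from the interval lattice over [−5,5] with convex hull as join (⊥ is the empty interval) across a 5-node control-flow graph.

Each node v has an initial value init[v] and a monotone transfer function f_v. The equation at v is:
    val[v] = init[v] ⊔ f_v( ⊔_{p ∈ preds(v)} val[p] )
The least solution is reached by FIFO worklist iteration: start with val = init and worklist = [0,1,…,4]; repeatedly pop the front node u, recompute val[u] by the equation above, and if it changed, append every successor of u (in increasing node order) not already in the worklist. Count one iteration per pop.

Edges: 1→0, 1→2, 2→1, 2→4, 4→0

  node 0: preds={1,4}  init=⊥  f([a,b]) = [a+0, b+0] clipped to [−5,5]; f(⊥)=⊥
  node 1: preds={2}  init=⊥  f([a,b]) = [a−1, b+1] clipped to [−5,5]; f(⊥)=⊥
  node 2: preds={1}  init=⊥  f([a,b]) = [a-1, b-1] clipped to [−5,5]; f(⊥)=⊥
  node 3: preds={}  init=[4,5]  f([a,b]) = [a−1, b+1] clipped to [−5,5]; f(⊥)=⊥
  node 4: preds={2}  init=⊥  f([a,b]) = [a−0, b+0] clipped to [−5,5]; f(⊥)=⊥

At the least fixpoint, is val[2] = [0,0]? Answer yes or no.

no

Trace (5 dequeues):
  [1] u=0 | in ⊥ | out ⊥ | ==
  [2] u=1 | in ⊥ | out ⊥ | ==
  [3] u=2 | in ⊥ | out ⊥ | ==
  [4] u=3 | in ⊥ | out [4,5] | ==
  [5] u=4 | in ⊥ | out ⊥ | ==

Converged values:
  [0] ⊥
  [1] ⊥
  [2] ⊥
  [3] [4,5]
  [4] ⊥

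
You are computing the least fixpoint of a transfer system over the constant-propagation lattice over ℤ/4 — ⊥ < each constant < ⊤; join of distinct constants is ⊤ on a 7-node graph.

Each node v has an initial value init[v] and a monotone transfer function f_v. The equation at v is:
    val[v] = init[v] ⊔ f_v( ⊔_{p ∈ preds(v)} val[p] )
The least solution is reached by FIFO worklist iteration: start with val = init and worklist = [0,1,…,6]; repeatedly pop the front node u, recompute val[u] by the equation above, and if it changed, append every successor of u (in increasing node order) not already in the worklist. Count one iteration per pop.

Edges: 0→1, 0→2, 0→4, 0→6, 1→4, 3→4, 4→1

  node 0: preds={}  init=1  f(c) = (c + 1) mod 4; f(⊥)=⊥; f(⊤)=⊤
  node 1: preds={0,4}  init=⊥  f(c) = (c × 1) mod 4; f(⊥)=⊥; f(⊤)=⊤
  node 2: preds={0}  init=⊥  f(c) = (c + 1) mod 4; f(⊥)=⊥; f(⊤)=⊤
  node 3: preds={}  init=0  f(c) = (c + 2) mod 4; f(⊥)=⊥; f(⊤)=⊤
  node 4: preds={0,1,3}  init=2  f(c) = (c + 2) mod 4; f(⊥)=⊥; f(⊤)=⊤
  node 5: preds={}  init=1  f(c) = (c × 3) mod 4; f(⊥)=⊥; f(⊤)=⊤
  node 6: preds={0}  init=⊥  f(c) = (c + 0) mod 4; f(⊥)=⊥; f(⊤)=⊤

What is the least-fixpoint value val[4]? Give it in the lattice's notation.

⊤

Iteration log — 8 steps:
  step 1. node 0  ⊔preds=⊥  new=1  stable
  step 2. node 1  ⊔preds=⊤  new=⊤  old=⊥  +wl: 
  step 3. node 2  ⊔preds=1  new=2  old=⊥  +wl: 
  step 4. node 3  ⊔preds=⊥  new=0  stable
  step 5. node 4  ⊔preds=⊤  new=⊤  old=2  +wl: 1
  step 6. node 5  ⊔preds=⊥  new=1  stable
  step 7. node 6  ⊔preds=1  new=1  old=⊥  +wl: 
  step 8. node 1  ⊔preds=⊤  new=⊤  stable

Least fixpoint reached:
  node 0: 1
  node 1: ⊤
  node 2: 2
  node 3: 0
  node 4: ⊤
  node 5: 1
  node 6: 1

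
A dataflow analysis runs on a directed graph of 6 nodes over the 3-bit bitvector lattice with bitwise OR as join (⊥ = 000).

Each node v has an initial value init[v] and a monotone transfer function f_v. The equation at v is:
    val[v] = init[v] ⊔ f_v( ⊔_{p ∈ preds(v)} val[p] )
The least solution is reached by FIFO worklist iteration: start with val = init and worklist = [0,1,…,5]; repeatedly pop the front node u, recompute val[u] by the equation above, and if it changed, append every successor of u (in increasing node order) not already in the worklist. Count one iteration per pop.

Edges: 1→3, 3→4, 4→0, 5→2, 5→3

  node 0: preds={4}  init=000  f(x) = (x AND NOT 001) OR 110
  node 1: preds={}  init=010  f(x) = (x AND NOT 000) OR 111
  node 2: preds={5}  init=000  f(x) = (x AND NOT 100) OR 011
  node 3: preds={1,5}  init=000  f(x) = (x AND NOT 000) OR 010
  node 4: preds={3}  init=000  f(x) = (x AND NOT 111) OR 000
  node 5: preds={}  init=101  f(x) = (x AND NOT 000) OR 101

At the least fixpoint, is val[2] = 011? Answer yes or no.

Iteration log — 6 steps:
  step 1. node 0  ⊔preds=000  new=110  old=000  +wl: 
  step 2. node 1  ⊔preds=000  new=111  old=010  +wl: 
  step 3. node 2  ⊔preds=101  new=011  old=000  +wl: 
  step 4. node 3  ⊔preds=111  new=111  old=000  +wl: 
  step 5. node 4  ⊔preds=111  new=000  stable
  step 6. node 5  ⊔preds=000  new=101  stable

Least fixpoint reached:
  node 0: 110
  node 1: 111
  node 2: 011
  node 3: 111
  node 4: 000
  node 5: 101

yes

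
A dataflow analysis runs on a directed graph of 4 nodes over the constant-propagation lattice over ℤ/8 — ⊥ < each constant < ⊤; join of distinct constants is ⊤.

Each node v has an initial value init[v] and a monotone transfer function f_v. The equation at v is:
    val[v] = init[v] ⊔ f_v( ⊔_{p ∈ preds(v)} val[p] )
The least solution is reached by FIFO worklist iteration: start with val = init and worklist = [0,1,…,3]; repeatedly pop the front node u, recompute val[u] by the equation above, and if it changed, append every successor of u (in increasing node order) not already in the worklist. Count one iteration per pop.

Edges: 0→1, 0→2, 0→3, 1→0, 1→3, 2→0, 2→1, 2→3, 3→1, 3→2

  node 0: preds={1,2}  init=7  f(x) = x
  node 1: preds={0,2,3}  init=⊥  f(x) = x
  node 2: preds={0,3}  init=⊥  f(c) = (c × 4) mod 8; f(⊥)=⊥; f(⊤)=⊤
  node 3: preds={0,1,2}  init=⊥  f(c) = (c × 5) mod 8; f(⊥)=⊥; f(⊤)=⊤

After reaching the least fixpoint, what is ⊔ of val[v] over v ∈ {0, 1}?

Trace (10 dequeues):
  [1] u=0 | in ⊥ | out 7 | ==
  [2] u=1 | in 7 | out 7 | prev ⊥ | push {0}
  [3] u=2 | in 7 | out 4 | prev ⊥ | push {1}
  [4] u=3 | in ⊤ | out ⊤ | prev ⊥ | push {2}
  [5] u=0 | in ⊤ | out ⊤ | prev 7 | push {3}
  [6] u=1 | in ⊤ | out ⊤ | prev 7 | push {0}
  [7] u=2 | in ⊤ | out ⊤ | prev 4 | push {1}
  [8] u=3 | in ⊤ | out ⊤ | ==
  [9] u=0 | in ⊤ | out ⊤ | ==
  [10] u=1 | in ⊤ | out ⊤ | ==

Converged values:
  [0] ⊤
  [1] ⊤
  [2] ⊤
  [3] ⊤

⊤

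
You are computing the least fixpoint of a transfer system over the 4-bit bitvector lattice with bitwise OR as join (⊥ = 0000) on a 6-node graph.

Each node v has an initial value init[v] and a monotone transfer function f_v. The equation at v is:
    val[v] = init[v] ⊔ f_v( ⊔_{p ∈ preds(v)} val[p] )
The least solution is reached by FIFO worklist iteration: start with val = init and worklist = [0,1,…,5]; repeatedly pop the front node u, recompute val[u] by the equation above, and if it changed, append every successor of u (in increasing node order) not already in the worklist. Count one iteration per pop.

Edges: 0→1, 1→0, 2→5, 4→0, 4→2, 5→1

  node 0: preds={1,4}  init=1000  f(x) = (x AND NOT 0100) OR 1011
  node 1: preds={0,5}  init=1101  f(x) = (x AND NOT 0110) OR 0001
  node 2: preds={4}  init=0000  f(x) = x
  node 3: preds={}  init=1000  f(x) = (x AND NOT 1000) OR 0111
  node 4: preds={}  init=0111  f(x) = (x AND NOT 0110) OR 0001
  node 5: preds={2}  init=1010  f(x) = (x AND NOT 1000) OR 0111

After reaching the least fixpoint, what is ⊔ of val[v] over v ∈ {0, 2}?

1111

Iteration log — 7 steps:
  step 1. node 0  ⊔preds=1111  new=1011  old=1000  +wl: 
  step 2. node 1  ⊔preds=1011  new=1101  stable
  step 3. node 2  ⊔preds=0111  new=0111  old=0000  +wl: 
  step 4. node 3  ⊔preds=0000  new=1111  old=1000  +wl: 
  step 5. node 4  ⊔preds=0000  new=0111  stable
  step 6. node 5  ⊔preds=0111  new=1111  old=1010  +wl: 1
  step 7. node 1  ⊔preds=1111  new=1101  stable

Least fixpoint reached:
  node 0: 1011
  node 1: 1101
  node 2: 0111
  node 3: 1111
  node 4: 0111
  node 5: 1111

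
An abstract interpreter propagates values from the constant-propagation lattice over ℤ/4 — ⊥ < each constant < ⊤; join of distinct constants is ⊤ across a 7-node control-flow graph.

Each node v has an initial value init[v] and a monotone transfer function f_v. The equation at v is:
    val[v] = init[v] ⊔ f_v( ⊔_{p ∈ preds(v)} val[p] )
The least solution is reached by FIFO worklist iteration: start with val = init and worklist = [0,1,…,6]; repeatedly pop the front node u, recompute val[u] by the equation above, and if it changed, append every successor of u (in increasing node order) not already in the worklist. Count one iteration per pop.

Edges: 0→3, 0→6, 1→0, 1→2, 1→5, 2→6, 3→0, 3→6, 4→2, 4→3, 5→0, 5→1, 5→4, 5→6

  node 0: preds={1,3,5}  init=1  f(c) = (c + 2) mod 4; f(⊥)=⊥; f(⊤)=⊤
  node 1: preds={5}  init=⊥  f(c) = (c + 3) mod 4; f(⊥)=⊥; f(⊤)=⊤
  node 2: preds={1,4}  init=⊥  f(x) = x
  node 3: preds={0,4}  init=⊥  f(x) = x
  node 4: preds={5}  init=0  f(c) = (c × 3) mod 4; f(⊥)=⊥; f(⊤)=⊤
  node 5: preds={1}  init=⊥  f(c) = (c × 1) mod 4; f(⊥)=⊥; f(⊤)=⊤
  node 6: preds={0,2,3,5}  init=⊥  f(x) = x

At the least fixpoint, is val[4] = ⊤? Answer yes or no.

no

Trace (10 dequeues):
  [1] u=0 | in ⊥ | out 1 | ==
  [2] u=1 | in ⊥ | out ⊥ | ==
  [3] u=2 | in 0 | out 0 | prev ⊥ | push {}
  [4] u=3 | in ⊤ | out ⊤ | prev ⊥ | push {0}
  [5] u=4 | in ⊥ | out 0 | ==
  [6] u=5 | in ⊥ | out ⊥ | ==
  [7] u=6 | in ⊤ | out ⊤ | prev ⊥ | push {}
  [8] u=0 | in ⊤ | out ⊤ | prev 1 | push {3,6}
  [9] u=3 | in ⊤ | out ⊤ | ==
  [10] u=6 | in ⊤ | out ⊤ | ==

Converged values:
  [0] ⊤
  [1] ⊥
  [2] 0
  [3] ⊤
  [4] 0
  [5] ⊥
  [6] ⊤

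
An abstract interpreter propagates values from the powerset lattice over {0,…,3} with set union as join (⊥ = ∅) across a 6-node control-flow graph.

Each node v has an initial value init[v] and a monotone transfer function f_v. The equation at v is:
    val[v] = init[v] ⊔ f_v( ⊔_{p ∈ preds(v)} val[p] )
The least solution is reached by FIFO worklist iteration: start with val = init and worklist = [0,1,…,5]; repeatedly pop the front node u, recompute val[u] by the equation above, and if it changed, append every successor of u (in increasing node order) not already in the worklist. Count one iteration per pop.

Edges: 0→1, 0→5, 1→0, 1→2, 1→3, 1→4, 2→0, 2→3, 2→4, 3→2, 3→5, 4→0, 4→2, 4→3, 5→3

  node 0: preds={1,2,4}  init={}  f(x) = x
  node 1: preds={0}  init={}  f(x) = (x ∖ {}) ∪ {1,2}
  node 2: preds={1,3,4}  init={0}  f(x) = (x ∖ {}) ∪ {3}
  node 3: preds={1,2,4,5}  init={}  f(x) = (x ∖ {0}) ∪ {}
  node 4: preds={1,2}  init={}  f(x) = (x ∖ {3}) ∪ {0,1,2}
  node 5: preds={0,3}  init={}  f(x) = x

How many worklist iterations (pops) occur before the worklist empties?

15

Iteration log — 15 steps:
  step 1. node 0  ⊔preds={0}  new={0}  old={}  +wl: 
  step 2. node 1  ⊔preds={0}  new={0,1,2}  old={}  +wl: 0
  step 3. node 2  ⊔preds={0,1,2}  new={0,1,2,3}  old={0}  +wl: 
  step 4. node 3  ⊔preds={0,1,2,3}  new={1,2,3}  old={}  +wl: 2
  step 5. node 4  ⊔preds={0,1,2,3}  new={0,1,2}  old={}  +wl: 3
  step 6. node 5  ⊔preds={0,1,2,3}  new={0,1,2,3}  old={}  +wl: 
  step 7. node 0  ⊔preds={0,1,2,3}  new={0,1,2,3}  old={0}  +wl: 1,5
  step 8. node 2  ⊔preds={0,1,2,3}  new={0,1,2,3}  stable
  step 9. node 3  ⊔preds={0,1,2,3}  new={1,2,3}  stable
  step 10. node 1  ⊔preds={0,1,2,3}  new={0,1,2,3}  old={0,1,2}  +wl: 0,2,3,4
  step 11. node 5  ⊔preds={0,1,2,3}  new={0,1,2,3}  stable
  step 12. node 0  ⊔preds={0,1,2,3}  new={0,1,2,3}  stable
  step 13. node 2  ⊔preds={0,1,2,3}  new={0,1,2,3}  stable
  step 14. node 3  ⊔preds={0,1,2,3}  new={1,2,3}  stable
  step 15. node 4  ⊔preds={0,1,2,3}  new={0,1,2}  stable

Least fixpoint reached:
  node 0: {0,1,2,3}
  node 1: {0,1,2,3}
  node 2: {0,1,2,3}
  node 3: {1,2,3}
  node 4: {0,1,2}
  node 5: {0,1,2,3}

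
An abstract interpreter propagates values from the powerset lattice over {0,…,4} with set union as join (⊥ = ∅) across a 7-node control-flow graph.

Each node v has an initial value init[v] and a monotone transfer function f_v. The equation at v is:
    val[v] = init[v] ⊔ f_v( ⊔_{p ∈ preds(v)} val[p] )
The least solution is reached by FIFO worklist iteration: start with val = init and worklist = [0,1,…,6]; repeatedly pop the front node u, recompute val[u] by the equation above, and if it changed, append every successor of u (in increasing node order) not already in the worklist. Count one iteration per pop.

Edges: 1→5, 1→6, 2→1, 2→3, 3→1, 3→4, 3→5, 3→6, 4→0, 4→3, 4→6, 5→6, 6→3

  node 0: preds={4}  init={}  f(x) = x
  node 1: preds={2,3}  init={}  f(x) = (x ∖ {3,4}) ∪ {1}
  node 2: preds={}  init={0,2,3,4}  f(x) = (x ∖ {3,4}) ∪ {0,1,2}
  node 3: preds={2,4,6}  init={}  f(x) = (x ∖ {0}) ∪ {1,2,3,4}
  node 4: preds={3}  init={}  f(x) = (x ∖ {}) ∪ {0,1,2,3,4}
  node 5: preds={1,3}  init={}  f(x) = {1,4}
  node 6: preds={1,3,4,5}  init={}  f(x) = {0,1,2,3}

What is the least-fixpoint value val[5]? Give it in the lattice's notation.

{1,4}

Worklist (10 pops):
  #1 pop 0: in={} → {} (no change)
  #2 pop 1: in={0,2,3,4} → {0,1,2} (was {}); enqueue []
  #3 pop 2: in={} → {0,1,2,3,4} (was {0,2,3,4}); enqueue [1]
  #4 pop 3: in={0,1,2,3,4} → {1,2,3,4} (was {}); enqueue []
  #5 pop 4: in={1,2,3,4} → {0,1,2,3,4} (was {}); enqueue [0,3]
  #6 pop 5: in={0,1,2,3,4} → {1,4} (was {}); enqueue []
  #7 pop 6: in={0,1,2,3,4} → {0,1,2,3} (was {}); enqueue []
  #8 pop 1: in={0,1,2,3,4} → {0,1,2} (no change)
  #9 pop 0: in={0,1,2,3,4} → {0,1,2,3,4} (was {}); enqueue []
  #10 pop 3: in={0,1,2,3,4} → {1,2,3,4} (no change)

Fixpoint:
  val[0] = {0,1,2,3,4}
  val[1] = {0,1,2}
  val[2] = {0,1,2,3,4}
  val[3] = {1,2,3,4}
  val[4] = {0,1,2,3,4}
  val[5] = {1,4}
  val[6] = {0,1,2,3}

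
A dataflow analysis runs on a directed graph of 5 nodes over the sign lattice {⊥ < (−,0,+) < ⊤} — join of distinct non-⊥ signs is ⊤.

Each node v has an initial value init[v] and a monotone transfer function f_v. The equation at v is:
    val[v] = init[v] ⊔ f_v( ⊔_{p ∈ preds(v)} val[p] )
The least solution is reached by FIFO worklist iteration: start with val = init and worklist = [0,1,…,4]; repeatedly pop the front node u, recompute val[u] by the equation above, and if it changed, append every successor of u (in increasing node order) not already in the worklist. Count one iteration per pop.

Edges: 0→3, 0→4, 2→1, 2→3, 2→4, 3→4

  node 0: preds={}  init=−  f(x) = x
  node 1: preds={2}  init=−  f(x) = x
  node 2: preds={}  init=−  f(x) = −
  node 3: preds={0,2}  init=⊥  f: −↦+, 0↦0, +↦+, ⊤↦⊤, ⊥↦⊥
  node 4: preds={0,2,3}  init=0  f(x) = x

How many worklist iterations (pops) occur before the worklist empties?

Iteration log — 5 steps:
  step 1. node 0  ⊔preds=⊥  new=−  stable
  step 2. node 1  ⊔preds=−  new=−  stable
  step 3. node 2  ⊔preds=⊥  new=−  stable
  step 4. node 3  ⊔preds=−  new=+  old=⊥  +wl: 
  step 5. node 4  ⊔preds=⊤  new=⊤  old=0  +wl: 

Least fixpoint reached:
  node 0: −
  node 1: −
  node 2: −
  node 3: +
  node 4: ⊤

5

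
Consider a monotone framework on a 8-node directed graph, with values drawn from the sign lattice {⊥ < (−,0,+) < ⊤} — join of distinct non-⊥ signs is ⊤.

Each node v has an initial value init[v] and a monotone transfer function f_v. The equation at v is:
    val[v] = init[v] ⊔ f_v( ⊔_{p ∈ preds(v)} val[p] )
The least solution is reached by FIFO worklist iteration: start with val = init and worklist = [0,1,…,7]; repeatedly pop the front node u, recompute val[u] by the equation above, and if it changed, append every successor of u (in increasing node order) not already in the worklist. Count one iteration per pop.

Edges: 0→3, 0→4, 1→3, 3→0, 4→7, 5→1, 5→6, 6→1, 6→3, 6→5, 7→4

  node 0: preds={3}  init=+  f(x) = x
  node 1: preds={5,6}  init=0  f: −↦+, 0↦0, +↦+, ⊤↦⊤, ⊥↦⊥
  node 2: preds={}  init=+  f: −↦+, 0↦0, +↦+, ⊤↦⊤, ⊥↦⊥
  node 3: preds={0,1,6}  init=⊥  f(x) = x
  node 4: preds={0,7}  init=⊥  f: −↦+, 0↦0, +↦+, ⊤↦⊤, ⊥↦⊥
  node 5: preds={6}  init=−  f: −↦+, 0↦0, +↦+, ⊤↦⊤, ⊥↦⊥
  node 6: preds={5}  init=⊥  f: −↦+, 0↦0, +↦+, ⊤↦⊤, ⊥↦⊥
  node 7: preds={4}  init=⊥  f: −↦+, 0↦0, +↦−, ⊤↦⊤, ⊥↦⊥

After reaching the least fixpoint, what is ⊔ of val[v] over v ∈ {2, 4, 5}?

Iteration log — 20 steps:
  step 1. node 0  ⊔preds=⊥  new=+  stable
  step 2. node 1  ⊔preds=−  new=⊤  old=0  +wl: 
  step 3. node 2  ⊔preds=⊥  new=+  stable
  step 4. node 3  ⊔preds=⊤  new=⊤  old=⊥  +wl: 0
  step 5. node 4  ⊔preds=+  new=+  old=⊥  +wl: 
  step 6. node 5  ⊔preds=⊥  new=−  stable
  step 7. node 6  ⊔preds=−  new=+  old=⊥  +wl: 1,3,5
  step 8. node 7  ⊔preds=+  new=−  old=⊥  +wl: 4
  step 9. node 0  ⊔preds=⊤  new=⊤  old=+  +wl: 
  step 10. node 1  ⊔preds=⊤  new=⊤  stable
  step 11. node 3  ⊔preds=⊤  new=⊤  stable
  step 12. node 5  ⊔preds=+  new=⊤  old=−  +wl: 1,6
  step 13. node 4  ⊔preds=⊤  new=⊤  old=+  +wl: 7
  step 14. node 1  ⊔preds=⊤  new=⊤  stable
  step 15. node 6  ⊔preds=⊤  new=⊤  old=+  +wl: 1,3,5
  step 16. node 7  ⊔preds=⊤  new=⊤  old=−  +wl: 4
  step 17. node 1  ⊔preds=⊤  new=⊤  stable
  step 18. node 3  ⊔preds=⊤  new=⊤  stable
  step 19. node 5  ⊔preds=⊤  new=⊤  stable
  step 20. node 4  ⊔preds=⊤  new=⊤  stable

Least fixpoint reached:
  node 0: ⊤
  node 1: ⊤
  node 2: +
  node 3: ⊤
  node 4: ⊤
  node 5: ⊤
  node 6: ⊤
  node 7: ⊤

⊤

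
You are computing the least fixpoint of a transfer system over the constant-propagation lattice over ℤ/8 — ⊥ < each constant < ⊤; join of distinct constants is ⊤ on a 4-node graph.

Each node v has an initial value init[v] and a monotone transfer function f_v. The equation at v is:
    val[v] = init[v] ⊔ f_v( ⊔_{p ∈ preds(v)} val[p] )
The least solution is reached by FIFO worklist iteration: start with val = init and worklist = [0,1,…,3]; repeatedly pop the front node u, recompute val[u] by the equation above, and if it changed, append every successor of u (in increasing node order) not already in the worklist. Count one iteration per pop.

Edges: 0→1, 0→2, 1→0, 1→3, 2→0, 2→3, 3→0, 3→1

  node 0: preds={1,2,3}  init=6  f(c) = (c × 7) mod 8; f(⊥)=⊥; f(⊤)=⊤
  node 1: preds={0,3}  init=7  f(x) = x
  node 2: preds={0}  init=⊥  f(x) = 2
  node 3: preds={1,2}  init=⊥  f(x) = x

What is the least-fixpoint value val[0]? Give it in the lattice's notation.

Worklist (6 pops):
  #1 pop 0: in=7 → ⊤ (was 6); enqueue []
  #2 pop 1: in=⊤ → ⊤ (was 7); enqueue [0]
  #3 pop 2: in=⊤ → 2 (was ⊥); enqueue []
  #4 pop 3: in=⊤ → ⊤ (was ⊥); enqueue [1]
  #5 pop 0: in=⊤ → ⊤ (no change)
  #6 pop 1: in=⊤ → ⊤ (no change)

Fixpoint:
  val[0] = ⊤
  val[1] = ⊤
  val[2] = 2
  val[3] = ⊤

⊤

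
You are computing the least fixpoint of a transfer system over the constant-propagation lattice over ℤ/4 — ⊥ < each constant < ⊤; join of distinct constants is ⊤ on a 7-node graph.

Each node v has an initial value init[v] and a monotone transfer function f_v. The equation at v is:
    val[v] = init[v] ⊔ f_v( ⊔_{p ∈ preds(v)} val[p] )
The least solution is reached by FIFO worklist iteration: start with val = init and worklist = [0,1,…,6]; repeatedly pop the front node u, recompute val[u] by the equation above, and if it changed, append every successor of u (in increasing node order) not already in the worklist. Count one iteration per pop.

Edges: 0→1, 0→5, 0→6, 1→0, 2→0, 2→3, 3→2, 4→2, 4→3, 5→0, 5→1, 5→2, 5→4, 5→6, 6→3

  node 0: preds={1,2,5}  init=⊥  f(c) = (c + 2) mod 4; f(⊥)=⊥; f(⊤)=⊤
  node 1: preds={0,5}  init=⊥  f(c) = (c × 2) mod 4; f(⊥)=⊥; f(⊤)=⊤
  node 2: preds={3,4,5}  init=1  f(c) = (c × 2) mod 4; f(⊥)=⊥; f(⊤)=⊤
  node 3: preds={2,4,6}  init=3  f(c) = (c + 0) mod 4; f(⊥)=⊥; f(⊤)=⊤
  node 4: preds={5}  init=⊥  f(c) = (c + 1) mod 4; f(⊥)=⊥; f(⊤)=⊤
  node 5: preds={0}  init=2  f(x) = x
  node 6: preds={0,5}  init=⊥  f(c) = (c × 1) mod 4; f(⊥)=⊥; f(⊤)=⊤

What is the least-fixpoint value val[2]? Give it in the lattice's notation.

⊤

Iteration log — 14 steps:
  step 1. node 0  ⊔preds=⊤  new=⊤  old=⊥  +wl: 
  step 2. node 1  ⊔preds=⊤  new=⊤  old=⊥  +wl: 0
  step 3. node 2  ⊔preds=⊤  new=⊤  old=1  +wl: 
  step 4. node 3  ⊔preds=⊤  new=⊤  old=3  +wl: 2
  step 5. node 4  ⊔preds=2  new=3  old=⊥  +wl: 3
  step 6. node 5  ⊔preds=⊤  new=⊤  old=2  +wl: 1,4
  step 7. node 6  ⊔preds=⊤  new=⊤  old=⊥  +wl: 
  step 8. node 0  ⊔preds=⊤  new=⊤  stable
  step 9. node 2  ⊔preds=⊤  new=⊤  stable
  step 10. node 3  ⊔preds=⊤  new=⊤  stable
  step 11. node 1  ⊔preds=⊤  new=⊤  stable
  step 12. node 4  ⊔preds=⊤  new=⊤  old=3  +wl: 2,3
  step 13. node 2  ⊔preds=⊤  new=⊤  stable
  step 14. node 3  ⊔preds=⊤  new=⊤  stable

Least fixpoint reached:
  node 0: ⊤
  node 1: ⊤
  node 2: ⊤
  node 3: ⊤
  node 4: ⊤
  node 5: ⊤
  node 6: ⊤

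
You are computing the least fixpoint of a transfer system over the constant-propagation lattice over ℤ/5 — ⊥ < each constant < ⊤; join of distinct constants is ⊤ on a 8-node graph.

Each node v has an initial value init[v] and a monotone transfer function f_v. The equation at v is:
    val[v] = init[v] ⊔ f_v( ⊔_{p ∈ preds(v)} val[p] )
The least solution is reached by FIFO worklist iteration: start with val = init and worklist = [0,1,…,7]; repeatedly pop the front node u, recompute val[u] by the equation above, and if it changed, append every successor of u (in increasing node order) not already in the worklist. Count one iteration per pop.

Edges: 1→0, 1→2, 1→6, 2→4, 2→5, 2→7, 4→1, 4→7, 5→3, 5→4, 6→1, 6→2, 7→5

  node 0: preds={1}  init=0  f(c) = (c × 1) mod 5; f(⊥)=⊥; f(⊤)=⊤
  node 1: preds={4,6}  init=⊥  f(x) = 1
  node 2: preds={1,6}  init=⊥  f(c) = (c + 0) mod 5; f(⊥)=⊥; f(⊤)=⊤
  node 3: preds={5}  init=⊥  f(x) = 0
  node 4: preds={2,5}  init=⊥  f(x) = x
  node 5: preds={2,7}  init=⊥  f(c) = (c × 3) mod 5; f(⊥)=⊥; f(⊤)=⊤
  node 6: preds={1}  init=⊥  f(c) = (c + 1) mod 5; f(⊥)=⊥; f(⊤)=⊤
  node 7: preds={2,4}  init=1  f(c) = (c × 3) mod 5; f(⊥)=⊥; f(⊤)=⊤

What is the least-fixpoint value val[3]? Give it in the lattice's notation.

0

Worklist (18 pops):
  #1 pop 0: in=⊥ → 0 (no change)
  #2 pop 1: in=⊥ → 1 (was ⊥); enqueue [0]
  #3 pop 2: in=1 → 1 (was ⊥); enqueue []
  #4 pop 3: in=⊥ → 0 (was ⊥); enqueue []
  #5 pop 4: in=1 → 1 (was ⊥); enqueue [1]
  #6 pop 5: in=1 → 3 (was ⊥); enqueue [3,4]
  #7 pop 6: in=1 → 2 (was ⊥); enqueue [2]
  #8 pop 7: in=1 → ⊤ (was 1); enqueue [5]
  #9 pop 0: in=1 → ⊤ (was 0); enqueue []
  #10 pop 1: in=⊤ → 1 (no change)
  #11 pop 3: in=3 → 0 (no change)
  #12 pop 4: in=⊤ → ⊤ (was 1); enqueue [1,7]
  #13 pop 2: in=⊤ → ⊤ (was 1); enqueue [4]
  #14 pop 5: in=⊤ → ⊤ (was 3); enqueue [3]
  #15 pop 1: in=⊤ → 1 (no change)
  #16 pop 7: in=⊤ → ⊤ (no change)
  #17 pop 4: in=⊤ → ⊤ (no change)
  #18 pop 3: in=⊤ → 0 (no change)

Fixpoint:
  val[0] = ⊤
  val[1] = 1
  val[2] = ⊤
  val[3] = 0
  val[4] = ⊤
  val[5] = ⊤
  val[6] = 2
  val[7] = ⊤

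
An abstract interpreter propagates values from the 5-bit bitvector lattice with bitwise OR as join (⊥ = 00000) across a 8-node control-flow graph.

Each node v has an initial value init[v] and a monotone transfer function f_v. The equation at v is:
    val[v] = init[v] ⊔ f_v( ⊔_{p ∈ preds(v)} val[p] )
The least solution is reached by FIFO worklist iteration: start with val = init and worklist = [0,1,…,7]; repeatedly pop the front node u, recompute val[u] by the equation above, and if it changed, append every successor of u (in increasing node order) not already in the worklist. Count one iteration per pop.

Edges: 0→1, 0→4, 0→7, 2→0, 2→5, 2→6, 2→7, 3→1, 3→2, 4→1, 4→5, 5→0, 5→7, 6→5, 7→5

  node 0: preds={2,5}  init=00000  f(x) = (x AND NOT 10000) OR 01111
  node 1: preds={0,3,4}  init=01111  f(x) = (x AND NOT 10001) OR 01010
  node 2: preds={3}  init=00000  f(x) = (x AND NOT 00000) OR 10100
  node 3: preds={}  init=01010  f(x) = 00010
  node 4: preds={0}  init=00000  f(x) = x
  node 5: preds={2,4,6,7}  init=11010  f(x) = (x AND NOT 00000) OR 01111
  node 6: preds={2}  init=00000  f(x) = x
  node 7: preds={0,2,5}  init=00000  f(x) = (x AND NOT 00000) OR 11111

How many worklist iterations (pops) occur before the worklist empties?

Worklist (11 pops):
  #1 pop 0: in=11010 → 01111 (was 00000); enqueue []
  #2 pop 1: in=01111 → 01111 (no change)
  #3 pop 2: in=01010 → 11110 (was 00000); enqueue [0]
  #4 pop 3: in=00000 → 01010 (no change)
  #5 pop 4: in=01111 → 01111 (was 00000); enqueue [1]
  #6 pop 5: in=11111 → 11111 (was 11010); enqueue []
  #7 pop 6: in=11110 → 11110 (was 00000); enqueue [5]
  #8 pop 7: in=11111 → 11111 (was 00000); enqueue []
  #9 pop 0: in=11111 → 01111 (no change)
  #10 pop 1: in=01111 → 01111 (no change)
  #11 pop 5: in=11111 → 11111 (no change)

Fixpoint:
  val[0] = 01111
  val[1] = 01111
  val[2] = 11110
  val[3] = 01010
  val[4] = 01111
  val[5] = 11111
  val[6] = 11110
  val[7] = 11111

11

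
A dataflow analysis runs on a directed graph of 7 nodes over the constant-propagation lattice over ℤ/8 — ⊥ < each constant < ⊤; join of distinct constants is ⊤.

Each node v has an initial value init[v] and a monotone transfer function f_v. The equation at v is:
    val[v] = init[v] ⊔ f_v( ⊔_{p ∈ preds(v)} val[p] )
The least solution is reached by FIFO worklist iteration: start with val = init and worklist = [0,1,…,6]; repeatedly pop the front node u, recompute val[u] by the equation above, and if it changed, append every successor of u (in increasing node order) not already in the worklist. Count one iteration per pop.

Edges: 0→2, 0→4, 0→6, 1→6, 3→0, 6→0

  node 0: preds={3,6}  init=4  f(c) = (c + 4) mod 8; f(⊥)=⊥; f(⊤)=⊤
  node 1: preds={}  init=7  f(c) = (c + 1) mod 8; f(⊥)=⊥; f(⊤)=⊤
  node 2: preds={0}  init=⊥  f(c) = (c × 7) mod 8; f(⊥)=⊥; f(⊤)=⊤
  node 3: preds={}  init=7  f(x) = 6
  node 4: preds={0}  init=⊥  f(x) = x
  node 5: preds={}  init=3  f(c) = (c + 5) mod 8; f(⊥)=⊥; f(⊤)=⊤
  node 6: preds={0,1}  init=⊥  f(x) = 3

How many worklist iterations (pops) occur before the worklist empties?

Worklist (8 pops):
  #1 pop 0: in=7 → ⊤ (was 4); enqueue []
  #2 pop 1: in=⊥ → 7 (no change)
  #3 pop 2: in=⊤ → ⊤ (was ⊥); enqueue []
  #4 pop 3: in=⊥ → ⊤ (was 7); enqueue [0]
  #5 pop 4: in=⊤ → ⊤ (was ⊥); enqueue []
  #6 pop 5: in=⊥ → 3 (no change)
  #7 pop 6: in=⊤ → 3 (was ⊥); enqueue []
  #8 pop 0: in=⊤ → ⊤ (no change)

Fixpoint:
  val[0] = ⊤
  val[1] = 7
  val[2] = ⊤
  val[3] = ⊤
  val[4] = ⊤
  val[5] = 3
  val[6] = 3

8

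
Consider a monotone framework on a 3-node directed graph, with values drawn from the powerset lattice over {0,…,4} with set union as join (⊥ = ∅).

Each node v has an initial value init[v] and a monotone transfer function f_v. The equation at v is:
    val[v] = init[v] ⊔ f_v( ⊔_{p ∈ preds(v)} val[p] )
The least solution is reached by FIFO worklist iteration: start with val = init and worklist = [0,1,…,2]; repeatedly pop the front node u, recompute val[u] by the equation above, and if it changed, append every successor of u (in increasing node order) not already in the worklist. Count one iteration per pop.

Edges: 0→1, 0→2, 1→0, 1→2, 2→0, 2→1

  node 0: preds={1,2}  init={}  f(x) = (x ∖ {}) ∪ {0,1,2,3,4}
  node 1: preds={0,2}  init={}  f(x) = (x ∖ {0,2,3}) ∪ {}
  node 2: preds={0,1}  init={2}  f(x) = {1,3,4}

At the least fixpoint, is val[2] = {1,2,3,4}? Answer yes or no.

yes

Trace (5 dequeues):
  [1] u=0 | in {2} | out {0,1,2,3,4} | prev {} | push {}
  [2] u=1 | in {0,1,2,3,4} | out {1,4} | prev {} | push {0}
  [3] u=2 | in {0,1,2,3,4} | out {1,2,3,4} | prev {2} | push {1}
  [4] u=0 | in {1,2,3,4} | out {0,1,2,3,4} | ==
  [5] u=1 | in {0,1,2,3,4} | out {1,4} | ==

Converged values:
  [0] {0,1,2,3,4}
  [1] {1,4}
  [2] {1,2,3,4}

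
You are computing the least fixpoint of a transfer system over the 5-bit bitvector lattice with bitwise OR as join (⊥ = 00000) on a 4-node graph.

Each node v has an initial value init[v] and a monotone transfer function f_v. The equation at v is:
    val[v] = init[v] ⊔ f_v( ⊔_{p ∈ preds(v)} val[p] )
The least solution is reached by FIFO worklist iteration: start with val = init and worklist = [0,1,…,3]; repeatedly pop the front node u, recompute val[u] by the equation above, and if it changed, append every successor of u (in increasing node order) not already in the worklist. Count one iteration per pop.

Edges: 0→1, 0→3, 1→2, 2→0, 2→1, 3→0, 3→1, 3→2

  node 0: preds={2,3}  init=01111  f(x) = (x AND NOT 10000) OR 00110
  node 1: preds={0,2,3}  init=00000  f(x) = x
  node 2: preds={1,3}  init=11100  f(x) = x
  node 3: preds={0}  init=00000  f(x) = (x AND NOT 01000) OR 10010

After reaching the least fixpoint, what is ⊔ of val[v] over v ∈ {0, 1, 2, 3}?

11111

Trace (7 dequeues):
  [1] u=0 | in 11100 | out 01111 | ==
  [2] u=1 | in 11111 | out 11111 | prev 00000 | push {}
  [3] u=2 | in 11111 | out 11111 | prev 11100 | push {0,1}
  [4] u=3 | in 01111 | out 10111 | prev 00000 | push {2}
  [5] u=0 | in 11111 | out 01111 | ==
  [6] u=1 | in 11111 | out 11111 | ==
  [7] u=2 | in 11111 | out 11111 | ==

Converged values:
  [0] 01111
  [1] 11111
  [2] 11111
  [3] 10111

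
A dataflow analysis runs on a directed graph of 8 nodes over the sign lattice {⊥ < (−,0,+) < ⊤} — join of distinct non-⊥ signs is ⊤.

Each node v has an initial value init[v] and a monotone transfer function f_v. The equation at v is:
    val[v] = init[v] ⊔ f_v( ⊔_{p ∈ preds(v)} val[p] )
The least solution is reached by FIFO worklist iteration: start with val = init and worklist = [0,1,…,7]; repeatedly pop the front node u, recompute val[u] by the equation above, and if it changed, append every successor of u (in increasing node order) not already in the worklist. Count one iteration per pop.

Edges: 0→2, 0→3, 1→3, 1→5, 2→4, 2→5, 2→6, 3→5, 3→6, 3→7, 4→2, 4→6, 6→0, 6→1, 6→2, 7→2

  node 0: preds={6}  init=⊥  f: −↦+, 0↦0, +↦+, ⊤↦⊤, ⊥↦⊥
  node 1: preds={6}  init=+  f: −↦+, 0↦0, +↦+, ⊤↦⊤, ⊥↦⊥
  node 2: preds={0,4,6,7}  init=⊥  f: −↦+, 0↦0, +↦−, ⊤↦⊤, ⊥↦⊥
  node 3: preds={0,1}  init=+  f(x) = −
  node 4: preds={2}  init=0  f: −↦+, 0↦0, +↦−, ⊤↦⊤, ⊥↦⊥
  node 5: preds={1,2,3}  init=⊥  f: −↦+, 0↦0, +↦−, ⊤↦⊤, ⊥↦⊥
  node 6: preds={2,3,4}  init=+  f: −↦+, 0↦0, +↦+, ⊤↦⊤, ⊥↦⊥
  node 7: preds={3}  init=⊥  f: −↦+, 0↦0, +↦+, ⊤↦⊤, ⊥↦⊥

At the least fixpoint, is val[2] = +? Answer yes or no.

no

Iteration log — 14 steps:
  step 1. node 0  ⊔preds=+  new=+  old=⊥  +wl: 
  step 2. node 1  ⊔preds=+  new=+  stable
  step 3. node 2  ⊔preds=⊤  new=⊤  old=⊥  +wl: 
  step 4. node 3  ⊔preds=+  new=⊤  old=+  +wl: 
  step 5. node 4  ⊔preds=⊤  new=⊤  old=0  +wl: 2
  step 6. node 5  ⊔preds=⊤  new=⊤  old=⊥  +wl: 
  step 7. node 6  ⊔preds=⊤  new=⊤  old=+  +wl: 0,1
  step 8. node 7  ⊔preds=⊤  new=⊤  old=⊥  +wl: 
  step 9. node 2  ⊔preds=⊤  new=⊤  stable
  step 10. node 0  ⊔preds=⊤  new=⊤  old=+  +wl: 2,3
  step 11. node 1  ⊔preds=⊤  new=⊤  old=+  +wl: 5
  step 12. node 2  ⊔preds=⊤  new=⊤  stable
  step 13. node 3  ⊔preds=⊤  new=⊤  stable
  step 14. node 5  ⊔preds=⊤  new=⊤  stable

Least fixpoint reached:
  node 0: ⊤
  node 1: ⊤
  node 2: ⊤
  node 3: ⊤
  node 4: ⊤
  node 5: ⊤
  node 6: ⊤
  node 7: ⊤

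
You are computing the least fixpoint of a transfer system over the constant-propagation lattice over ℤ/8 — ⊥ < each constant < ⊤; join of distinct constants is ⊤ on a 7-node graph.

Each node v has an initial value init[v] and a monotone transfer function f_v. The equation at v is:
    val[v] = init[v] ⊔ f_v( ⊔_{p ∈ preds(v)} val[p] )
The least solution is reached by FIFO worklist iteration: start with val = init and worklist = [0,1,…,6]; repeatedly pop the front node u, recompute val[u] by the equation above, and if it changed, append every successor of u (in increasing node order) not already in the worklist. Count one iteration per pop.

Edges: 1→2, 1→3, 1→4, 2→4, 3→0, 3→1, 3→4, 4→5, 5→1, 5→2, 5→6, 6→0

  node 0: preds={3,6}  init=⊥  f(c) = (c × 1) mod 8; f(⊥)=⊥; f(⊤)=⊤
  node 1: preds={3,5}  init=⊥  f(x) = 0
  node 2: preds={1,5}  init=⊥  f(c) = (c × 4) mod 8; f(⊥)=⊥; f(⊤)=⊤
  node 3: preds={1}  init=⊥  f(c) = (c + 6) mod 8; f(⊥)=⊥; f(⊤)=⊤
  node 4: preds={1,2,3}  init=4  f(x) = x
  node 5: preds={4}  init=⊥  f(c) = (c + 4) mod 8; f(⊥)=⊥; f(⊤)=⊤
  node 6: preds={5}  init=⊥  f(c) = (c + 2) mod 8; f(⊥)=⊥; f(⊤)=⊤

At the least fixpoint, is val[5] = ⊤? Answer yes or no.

Trace (11 dequeues):
  [1] u=0 | in ⊥ | out ⊥ | ==
  [2] u=1 | in ⊥ | out 0 | prev ⊥ | push {}
  [3] u=2 | in 0 | out 0 | prev ⊥ | push {}
  [4] u=3 | in 0 | out 6 | prev ⊥ | push {0,1}
  [5] u=4 | in ⊤ | out ⊤ | prev 4 | push {}
  [6] u=5 | in ⊤ | out ⊤ | prev ⊥ | push {2}
  [7] u=6 | in ⊤ | out ⊤ | prev ⊥ | push {}
  [8] u=0 | in ⊤ | out ⊤ | prev ⊥ | push {}
  [9] u=1 | in ⊤ | out 0 | ==
  [10] u=2 | in ⊤ | out ⊤ | prev 0 | push {4}
  [11] u=4 | in ⊤ | out ⊤ | ==

Converged values:
  [0] ⊤
  [1] 0
  [2] ⊤
  [3] 6
  [4] ⊤
  [5] ⊤
  [6] ⊤

yes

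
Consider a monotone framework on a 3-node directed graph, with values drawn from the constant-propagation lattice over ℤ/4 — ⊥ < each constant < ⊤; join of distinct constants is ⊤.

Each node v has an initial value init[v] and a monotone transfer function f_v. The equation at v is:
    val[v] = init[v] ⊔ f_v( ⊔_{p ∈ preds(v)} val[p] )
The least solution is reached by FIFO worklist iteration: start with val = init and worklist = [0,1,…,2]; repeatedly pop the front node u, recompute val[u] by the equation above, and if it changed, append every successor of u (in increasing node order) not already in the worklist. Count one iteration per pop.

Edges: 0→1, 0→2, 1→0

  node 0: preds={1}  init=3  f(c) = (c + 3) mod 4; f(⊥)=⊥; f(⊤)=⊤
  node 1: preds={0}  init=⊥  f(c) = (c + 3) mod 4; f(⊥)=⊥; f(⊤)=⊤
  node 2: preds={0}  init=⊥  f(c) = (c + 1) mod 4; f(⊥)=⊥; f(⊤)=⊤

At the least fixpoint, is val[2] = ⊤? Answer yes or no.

yes

Iteration log — 7 steps:
  step 1. node 0  ⊔preds=⊥  new=3  stable
  step 2. node 1  ⊔preds=3  new=2  old=⊥  +wl: 0
  step 3. node 2  ⊔preds=3  new=0  old=⊥  +wl: 
  step 4. node 0  ⊔preds=2  new=⊤  old=3  +wl: 1,2
  step 5. node 1  ⊔preds=⊤  new=⊤  old=2  +wl: 0
  step 6. node 2  ⊔preds=⊤  new=⊤  old=0  +wl: 
  step 7. node 0  ⊔preds=⊤  new=⊤  stable

Least fixpoint reached:
  node 0: ⊤
  node 1: ⊤
  node 2: ⊤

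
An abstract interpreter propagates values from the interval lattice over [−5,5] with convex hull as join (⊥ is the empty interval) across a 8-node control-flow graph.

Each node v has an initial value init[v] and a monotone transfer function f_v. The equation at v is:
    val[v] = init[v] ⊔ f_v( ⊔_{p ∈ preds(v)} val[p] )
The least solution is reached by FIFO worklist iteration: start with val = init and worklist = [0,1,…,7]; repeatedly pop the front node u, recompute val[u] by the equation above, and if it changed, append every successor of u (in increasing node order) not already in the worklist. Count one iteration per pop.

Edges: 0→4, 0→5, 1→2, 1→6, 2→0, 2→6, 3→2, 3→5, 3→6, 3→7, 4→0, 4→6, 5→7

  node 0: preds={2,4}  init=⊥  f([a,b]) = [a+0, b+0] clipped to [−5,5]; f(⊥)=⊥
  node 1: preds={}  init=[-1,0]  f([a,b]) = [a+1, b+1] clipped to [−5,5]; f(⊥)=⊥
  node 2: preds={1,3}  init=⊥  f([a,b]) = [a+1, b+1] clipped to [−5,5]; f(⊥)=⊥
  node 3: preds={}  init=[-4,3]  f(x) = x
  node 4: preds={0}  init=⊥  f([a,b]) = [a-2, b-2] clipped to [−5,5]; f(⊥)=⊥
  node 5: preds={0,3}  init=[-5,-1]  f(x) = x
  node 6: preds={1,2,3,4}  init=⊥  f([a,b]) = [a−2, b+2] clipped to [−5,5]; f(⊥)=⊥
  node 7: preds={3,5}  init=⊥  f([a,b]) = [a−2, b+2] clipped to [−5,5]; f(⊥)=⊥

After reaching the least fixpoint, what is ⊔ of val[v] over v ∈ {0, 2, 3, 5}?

Iteration log — 16 steps:
  step 1. node 0  ⊔preds=⊥  new=⊥  stable
  step 2. node 1  ⊔preds=⊥  new=[-1,0]  stable
  step 3. node 2  ⊔preds=[-4,3]  new=[-3,4]  old=⊥  +wl: 0
  step 4. node 3  ⊔preds=⊥  new=[-4,3]  stable
  step 5. node 4  ⊔preds=⊥  new=⊥  stable
  step 6. node 5  ⊔preds=[-4,3]  new=[-5,3]  old=[-5,-1]  +wl: 
  step 7. node 6  ⊔preds=[-4,4]  new=[-5,5]  old=⊥  +wl: 
  step 8. node 7  ⊔preds=[-5,3]  new=[-5,5]  old=⊥  +wl: 
  step 9. node 0  ⊔preds=[-3,4]  new=[-3,4]  old=⊥  +wl: 4,5
  step 10. node 4  ⊔preds=[-3,4]  new=[-5,2]  old=⊥  +wl: 0,6
  step 11. node 5  ⊔preds=[-4,4]  new=[-5,4]  old=[-5,3]  +wl: 7
  step 12. node 0  ⊔preds=[-5,4]  new=[-5,4]  old=[-3,4]  +wl: 4,5
  step 13. node 6  ⊔preds=[-5,4]  new=[-5,5]  stable
  step 14. node 7  ⊔preds=[-5,4]  new=[-5,5]  stable
  step 15. node 4  ⊔preds=[-5,4]  new=[-5,2]  stable
  step 16. node 5  ⊔preds=[-5,4]  new=[-5,4]  stable

Least fixpoint reached:
  node 0: [-5,4]
  node 1: [-1,0]
  node 2: [-3,4]
  node 3: [-4,3]
  node 4: [-5,2]
  node 5: [-5,4]
  node 6: [-5,5]
  node 7: [-5,5]

[-5,4]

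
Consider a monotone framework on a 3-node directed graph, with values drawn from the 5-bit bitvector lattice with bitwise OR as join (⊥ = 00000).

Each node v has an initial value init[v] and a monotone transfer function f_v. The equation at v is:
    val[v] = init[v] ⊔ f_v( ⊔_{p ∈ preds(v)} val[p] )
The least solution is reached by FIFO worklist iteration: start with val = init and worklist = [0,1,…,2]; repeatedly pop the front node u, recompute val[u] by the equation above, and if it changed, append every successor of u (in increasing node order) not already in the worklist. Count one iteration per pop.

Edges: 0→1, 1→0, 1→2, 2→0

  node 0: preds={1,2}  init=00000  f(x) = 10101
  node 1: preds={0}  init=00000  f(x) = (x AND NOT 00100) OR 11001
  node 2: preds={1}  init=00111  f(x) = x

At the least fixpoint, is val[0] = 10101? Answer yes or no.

Iteration log — 4 steps:
  step 1. node 0  ⊔preds=00111  new=10101  old=00000  +wl: 
  step 2. node 1  ⊔preds=10101  new=11001  old=00000  +wl: 0
  step 3. node 2  ⊔preds=11001  new=11111  old=00111  +wl: 
  step 4. node 0  ⊔preds=11111  new=10101  stable

Least fixpoint reached:
  node 0: 10101
  node 1: 11001
  node 2: 11111

yes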